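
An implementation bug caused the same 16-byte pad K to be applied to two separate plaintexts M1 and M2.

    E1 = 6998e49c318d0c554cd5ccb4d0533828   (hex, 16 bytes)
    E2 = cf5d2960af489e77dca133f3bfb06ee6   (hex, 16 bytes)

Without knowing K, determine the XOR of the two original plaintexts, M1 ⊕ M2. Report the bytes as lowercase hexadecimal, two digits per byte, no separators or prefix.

a6c5cdfc9ec592229074ff476fe356ce

E1 ⊕ E2 = (M1 ⊕ K) ⊕ (M2 ⊕ K) = M1 ⊕ M2 — the shared key cancels under XOR.
69 XOR cf = a6
98 XOR 5d = c5
e4 XOR 29 = cd
9c XOR 60 = fc
31 XOR af = 9e
8d XOR 48 = c5
0c XOR 9e = 92
55 XOR 77 = 22
4c XOR dc = 90
d5 XOR a1 = 74
cc XOR 33 = ff
b4 XOR f3 = 47
d0 XOR bf = 6f
53 XOR b0 = e3
38 XOR 6e = 56
28 XOR e6 = ce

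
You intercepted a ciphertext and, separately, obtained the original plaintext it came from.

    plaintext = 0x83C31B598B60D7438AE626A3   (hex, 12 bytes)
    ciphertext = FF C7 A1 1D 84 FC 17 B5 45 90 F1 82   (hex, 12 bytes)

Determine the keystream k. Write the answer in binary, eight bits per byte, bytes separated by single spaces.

01111100 00000100 10111010 01000100 00001111 10011100 11000000 11110110 11001111 01110110 11010111 00100001

Since ciphertext = plaintext ⊕ k, XORing both sides with plaintext gives k = plaintext ⊕ ciphertext.
131 ^ 255 = 124
195 ^ 199 =   4
 27 ^ 161 = 186
 89 ^  29 =  68
139 ^ 132 =  15
 96 ^ 252 = 156
215 ^  23 = 192
 67 ^ 181 = 246
138 ^  69 = 207
230 ^ 144 = 118
 38 ^ 241 = 215
163 ^ 130 =  33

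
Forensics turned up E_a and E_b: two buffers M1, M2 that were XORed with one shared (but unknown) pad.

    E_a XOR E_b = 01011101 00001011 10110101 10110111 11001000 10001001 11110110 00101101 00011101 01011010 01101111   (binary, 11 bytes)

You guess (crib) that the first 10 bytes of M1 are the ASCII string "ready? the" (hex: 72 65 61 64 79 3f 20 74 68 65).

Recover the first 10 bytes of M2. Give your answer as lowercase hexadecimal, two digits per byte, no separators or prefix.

Since E_a ⊕ E_b = M1 ⊕ M2, XORing with the guessed M1 bytes yields the corresponding M2 bytes: M2 = (E_a ⊕ E_b) ⊕ M1.
byte 0: 01011101 ^ 01110010 = 00101111
byte 1: 00001011 ^ 01100101 = 01101110
byte 2: 10110101 ^ 01100001 = 11010100
byte 3: 10110111 ^ 01100100 = 11010011
byte 4: 11001000 ^ 01111001 = 10110001
byte 5: 10001001 ^ 00111111 = 10110110
byte 6: 11110110 ^ 00100000 = 11010110
byte 7: 00101101 ^ 01110100 = 01011001
byte 8: 00011101 ^ 01101000 = 01110101
byte 9: 01011010 ^ 01100101 = 00111111

2f6ed4d3b1b6d659753f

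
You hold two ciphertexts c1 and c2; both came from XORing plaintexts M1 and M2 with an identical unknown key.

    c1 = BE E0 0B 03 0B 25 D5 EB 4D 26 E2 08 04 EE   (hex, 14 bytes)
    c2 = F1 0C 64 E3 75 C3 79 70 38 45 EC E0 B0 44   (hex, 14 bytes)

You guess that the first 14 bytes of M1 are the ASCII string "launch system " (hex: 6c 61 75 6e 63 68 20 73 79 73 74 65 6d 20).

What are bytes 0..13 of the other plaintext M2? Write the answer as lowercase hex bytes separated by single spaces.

23 8d 1a 8e 1d 8e 8c e8 0c 10 7a 8d d9 8a

First, c1 ⊕ c2 = (M1 ⊕ K) ⊕ (M2 ⊕ K) = M1 ⊕ M2, so the key drops out. Then M2 = (M1 ⊕ M2) ⊕ M1 over the first 14 bytes.
byte 0: (be xor f1) xor 6c = 4f xor 6c = 23
byte 1: (e0 xor 0c) xor 61 = ec xor 61 = 8d
byte 2: (0b xor 64) xor 75 = 6f xor 75 = 1a
byte 3: (03 xor e3) xor 6e = e0 xor 6e = 8e
byte 4: (0b xor 75) xor 63 = 7e xor 63 = 1d
byte 5: (25 xor c3) xor 68 = e6 xor 68 = 8e
byte 6: (d5 xor 79) xor 20 = ac xor 20 = 8c
byte 7: (eb xor 70) xor 73 = 9b xor 73 = e8
byte 8: (4d xor 38) xor 79 = 75 xor 79 = 0c
byte 9: (26 xor 45) xor 73 = 63 xor 73 = 10
byte 10: (e2 xor ec) xor 74 = 0e xor 74 = 7a
byte 11: (08 xor e0) xor 65 = e8 xor 65 = 8d
byte 12: (04 xor b0) xor 6d = b4 xor 6d = d9
byte 13: (ee xor 44) xor 20 = aa xor 20 = 8a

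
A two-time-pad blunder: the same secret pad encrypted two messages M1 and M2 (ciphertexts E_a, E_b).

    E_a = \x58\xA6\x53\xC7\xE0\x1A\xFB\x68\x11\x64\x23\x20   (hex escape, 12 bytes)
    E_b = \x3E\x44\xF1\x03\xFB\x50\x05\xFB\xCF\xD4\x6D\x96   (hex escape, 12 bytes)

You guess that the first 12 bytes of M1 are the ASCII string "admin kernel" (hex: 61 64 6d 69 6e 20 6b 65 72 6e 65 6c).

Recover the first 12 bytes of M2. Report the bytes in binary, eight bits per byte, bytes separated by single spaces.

First, E_a ⊕ E_b = (M1 ⊕ K) ⊕ (M2 ⊕ K) = M1 ⊕ M2, so the key drops out. Then M2 = (M1 ⊕ M2) ⊕ M1 over the first 12 bytes.
byte 0: (58 XOR 3e) XOR 61 = 66 XOR 61 = 07
byte 1: (a6 XOR 44) XOR 64 = e2 XOR 64 = 86
byte 2: (53 XOR f1) XOR 6d = a2 XOR 6d = cf
byte 3: (c7 XOR 03) XOR 69 = c4 XOR 69 = ad
byte 4: (e0 XOR fb) XOR 6e = 1b XOR 6e = 75
byte 5: (1a XOR 50) XOR 20 = 4a XOR 20 = 6a
byte 6: (fb XOR 05) XOR 6b = fe XOR 6b = 95
byte 7: (68 XOR fb) XOR 65 = 93 XOR 65 = f6
byte 8: (11 XOR cf) XOR 72 = de XOR 72 = ac
byte 9: (64 XOR d4) XOR 6e = b0 XOR 6e = de
byte 10: (23 XOR 6d) XOR 65 = 4e XOR 65 = 2b
byte 11: (20 XOR 96) XOR 6c = b6 XOR 6c = da

00000111 10000110 11001111 10101101 01110101 01101010 10010101 11110110 10101100 11011110 00101011 11011010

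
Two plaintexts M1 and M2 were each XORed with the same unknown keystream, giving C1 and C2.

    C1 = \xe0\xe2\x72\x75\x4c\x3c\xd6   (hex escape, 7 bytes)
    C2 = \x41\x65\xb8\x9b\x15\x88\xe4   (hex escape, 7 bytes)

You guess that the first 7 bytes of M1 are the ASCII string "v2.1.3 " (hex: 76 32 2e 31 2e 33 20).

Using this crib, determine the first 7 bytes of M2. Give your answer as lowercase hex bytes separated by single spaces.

d7 b5 e4 df 77 87 12

First, C1 ⊕ C2 = (M1 ⊕ K) ⊕ (M2 ⊕ K) = M1 ⊕ M2, so the key drops out. Then M2 = (M1 ⊕ M2) ⊕ M1 over the first 7 bytes.
byte 0: (e0 ^ 41) ^ 76 = a1 ^ 76 = d7
byte 1: (e2 ^ 65) ^ 32 = 87 ^ 32 = b5
byte 2: (72 ^ b8) ^ 2e = ca ^ 2e = e4
byte 3: (75 ^ 9b) ^ 31 = ee ^ 31 = df
byte 4: (4c ^ 15) ^ 2e = 59 ^ 2e = 77
byte 5: (3c ^ 88) ^ 33 = b4 ^ 33 = 87
byte 6: (d6 ^ e4) ^ 20 = 32 ^ 20 = 12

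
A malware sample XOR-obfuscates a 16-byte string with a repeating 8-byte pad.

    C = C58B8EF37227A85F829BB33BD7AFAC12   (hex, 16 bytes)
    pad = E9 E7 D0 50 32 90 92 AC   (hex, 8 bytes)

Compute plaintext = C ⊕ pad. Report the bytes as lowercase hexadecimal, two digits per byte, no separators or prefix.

2c6c5ea340b73af36b7c636be53f3ebe

The 8-byte key repeats, so the effective keystream is e9 e7 d0 50 32 90 92 ac e9 e7 d0 50 32 90 92 ac.
byte 0: c5 ⊕ e9 = 2c
byte 1: 8b ⊕ e7 = 6c
byte 2: 8e ⊕ d0 = 5e
byte 3: f3 ⊕ 50 = a3
byte 4: 72 ⊕ 32 = 40
byte 5: 27 ⊕ 90 = b7
byte 6: a8 ⊕ 92 = 3a
byte 7: 5f ⊕ ac = f3
byte 8: 82 ⊕ e9 = 6b
byte 9: 9b ⊕ e7 = 7c
byte 10: b3 ⊕ d0 = 63
byte 11: 3b ⊕ 50 = 6b
byte 12: d7 ⊕ 32 = e5
byte 13: af ⊕ 90 = 3f
byte 14: ac ⊕ 92 = 3e
byte 15: 12 ⊕ ac = be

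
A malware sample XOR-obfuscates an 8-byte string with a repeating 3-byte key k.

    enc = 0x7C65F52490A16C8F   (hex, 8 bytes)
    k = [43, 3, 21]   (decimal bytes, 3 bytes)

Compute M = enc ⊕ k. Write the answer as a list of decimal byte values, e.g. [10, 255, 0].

The 3-byte key repeats, so the effective keystream is 2b 03 15 2b 03 15 2b 03.
byte 0: 7c ^ 2b = 57
byte 1: 65 ^ 03 = 66
byte 2: f5 ^ 15 = e0
byte 3: 24 ^ 2b = 0f
byte 4: 90 ^ 03 = 93
byte 5: a1 ^ 15 = b4
byte 6: 6c ^ 2b = 47
byte 7: 8f ^ 03 = 8c

[87, 102, 224, 15, 147, 180, 71, 140]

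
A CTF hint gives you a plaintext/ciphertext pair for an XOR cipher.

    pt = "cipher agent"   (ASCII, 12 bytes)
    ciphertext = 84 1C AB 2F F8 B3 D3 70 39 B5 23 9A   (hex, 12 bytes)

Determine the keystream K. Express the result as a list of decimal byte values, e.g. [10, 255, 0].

[231, 117, 219, 71, 157, 193, 243, 17, 94, 208, 77, 238]

Since ciphertext = pt ⊕ K, XORing both sides with pt gives K = pt ⊕ ciphertext.
 99 xor 132 = 231
105 xor  28 = 117
112 xor 171 = 219
104 xor  47 =  71
101 xor 248 = 157
114 xor 179 = 193
 32 xor 211 = 243
 97 xor 112 =  17
103 xor  57 =  94
101 xor 181 = 208
110 xor  35 =  77
116 xor 154 = 238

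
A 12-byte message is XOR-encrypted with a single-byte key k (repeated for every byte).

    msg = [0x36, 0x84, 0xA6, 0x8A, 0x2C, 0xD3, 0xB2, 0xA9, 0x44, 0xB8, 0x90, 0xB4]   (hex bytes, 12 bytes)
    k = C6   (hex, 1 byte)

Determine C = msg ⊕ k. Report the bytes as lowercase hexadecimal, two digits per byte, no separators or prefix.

f042604cea15746f827e5672

The 1-byte key repeats, so the effective keystream is c6 c6 c6 c6 c6 c6 c6 c6 c6 c6 c6 c6.
byte 0:  54 ^ 198 = 240
byte 1: 132 ^ 198 =  66
byte 2: 166 ^ 198 =  96
byte 3: 138 ^ 198 =  76
byte 4:  44 ^ 198 = 234
byte 5: 211 ^ 198 =  21
byte 6: 178 ^ 198 = 116
byte 7: 169 ^ 198 = 111
byte 8:  68 ^ 198 = 130
byte 9: 184 ^ 198 = 126
byte 10: 144 ^ 198 =  86
byte 11: 180 ^ 198 = 114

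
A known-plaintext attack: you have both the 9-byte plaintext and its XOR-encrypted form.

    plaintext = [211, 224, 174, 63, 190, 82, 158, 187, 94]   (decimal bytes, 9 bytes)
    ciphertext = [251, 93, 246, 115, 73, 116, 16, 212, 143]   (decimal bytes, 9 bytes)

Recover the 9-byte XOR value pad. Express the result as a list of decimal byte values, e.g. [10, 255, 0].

[40, 189, 88, 76, 247, 38, 142, 111, 209]

Since ciphertext = plaintext ⊕ pad, XORing both sides with plaintext gives pad = plaintext ⊕ ciphertext.
211 xor 251 =  40
224 xor  93 = 189
174 xor 246 =  88
 63 xor 115 =  76
190 xor  73 = 247
 82 xor 116 =  38
158 xor  16 = 142
187 xor 212 = 111
 94 xor 143 = 209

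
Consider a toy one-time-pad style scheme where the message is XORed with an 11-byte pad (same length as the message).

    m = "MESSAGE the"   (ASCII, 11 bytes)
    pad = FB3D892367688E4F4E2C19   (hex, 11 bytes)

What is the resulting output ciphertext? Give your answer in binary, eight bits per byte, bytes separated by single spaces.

XOR is its own inverse, so applying the key byte-wise gives the result directly.
byte 0: 4d ⊕ fb = b6
byte 1: 45 ⊕ 3d = 78
byte 2: 53 ⊕ 89 = da
byte 3: 53 ⊕ 23 = 70
byte 4: 41 ⊕ 67 = 26
byte 5: 47 ⊕ 68 = 2f
byte 6: 45 ⊕ 8e = cb
byte 7: 20 ⊕ 4f = 6f
byte 8: 74 ⊕ 4e = 3a
byte 9: 68 ⊕ 2c = 44
byte 10: 65 ⊕ 19 = 7c

10110110 01111000 11011010 01110000 00100110 00101111 11001011 01101111 00111010 01000100 01111100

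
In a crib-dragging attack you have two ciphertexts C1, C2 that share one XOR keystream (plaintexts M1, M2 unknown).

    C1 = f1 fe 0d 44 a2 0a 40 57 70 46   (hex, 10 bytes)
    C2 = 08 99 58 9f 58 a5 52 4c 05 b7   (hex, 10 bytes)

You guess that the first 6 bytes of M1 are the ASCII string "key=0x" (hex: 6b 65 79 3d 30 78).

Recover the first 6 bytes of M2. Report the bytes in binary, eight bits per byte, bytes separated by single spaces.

10010010 00000010 00101100 11100110 11001010 11010111

First, C1 ⊕ C2 = (M1 ⊕ K) ⊕ (M2 ⊕ K) = M1 ⊕ M2, so the key drops out. Then M2 = (M1 ⊕ M2) ⊕ M1 over the first 6 bytes.
byte 0: (f1 ^ 08) ^ 6b = f9 ^ 6b = 92
byte 1: (fe ^ 99) ^ 65 = 67 ^ 65 = 02
byte 2: (0d ^ 58) ^ 79 = 55 ^ 79 = 2c
byte 3: (44 ^ 9f) ^ 3d = db ^ 3d = e6
byte 4: (a2 ^ 58) ^ 30 = fa ^ 30 = ca
byte 5: (0a ^ a5) ^ 78 = af ^ 78 = d7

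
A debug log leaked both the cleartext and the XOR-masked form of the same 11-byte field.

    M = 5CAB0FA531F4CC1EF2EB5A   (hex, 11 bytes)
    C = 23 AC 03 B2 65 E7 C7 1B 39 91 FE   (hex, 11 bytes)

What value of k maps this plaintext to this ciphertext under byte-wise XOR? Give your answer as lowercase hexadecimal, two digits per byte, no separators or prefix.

7f070c1754130b05cb7aa4

Since C = M ⊕ k, XORing both sides with M gives k = M ⊕ C.
byte 0: 5c xor 23 = 7f
byte 1: ab xor ac = 07
byte 2: 0f xor 03 = 0c
byte 3: a5 xor b2 = 17
byte 4: 31 xor 65 = 54
byte 5: f4 xor e7 = 13
byte 6: cc xor c7 = 0b
byte 7: 1e xor 1b = 05
byte 8: f2 xor 39 = cb
byte 9: eb xor 91 = 7a
byte 10: 5a xor fe = a4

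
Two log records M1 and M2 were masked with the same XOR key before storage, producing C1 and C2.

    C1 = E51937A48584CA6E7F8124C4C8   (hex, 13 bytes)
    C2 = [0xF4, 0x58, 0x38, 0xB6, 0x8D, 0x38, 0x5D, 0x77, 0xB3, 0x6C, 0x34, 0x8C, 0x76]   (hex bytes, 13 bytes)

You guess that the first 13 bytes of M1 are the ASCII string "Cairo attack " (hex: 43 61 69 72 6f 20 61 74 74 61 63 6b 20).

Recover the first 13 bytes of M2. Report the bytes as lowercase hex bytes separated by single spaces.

52 20 66 60 67 9c f6 6d b8 8c 73 23 9e

First, C1 ⊕ C2 = (M1 ⊕ K) ⊕ (M2 ⊕ K) = M1 ⊕ M2, so the key drops out. Then M2 = (M1 ⊕ M2) ⊕ M1 over the first 13 bytes.
byte 0: (e5 XOR f4) XOR 43 = 11 XOR 43 = 52
byte 1: (19 XOR 58) XOR 61 = 41 XOR 61 = 20
byte 2: (37 XOR 38) XOR 69 = 0f XOR 69 = 66
byte 3: (a4 XOR b6) XOR 72 = 12 XOR 72 = 60
byte 4: (85 XOR 8d) XOR 6f = 08 XOR 6f = 67
byte 5: (84 XOR 38) XOR 20 = bc XOR 20 = 9c
byte 6: (ca XOR 5d) XOR 61 = 97 XOR 61 = f6
byte 7: (6e XOR 77) XOR 74 = 19 XOR 74 = 6d
byte 8: (7f XOR b3) XOR 74 = cc XOR 74 = b8
byte 9: (81 XOR 6c) XOR 61 = ed XOR 61 = 8c
byte 10: (24 XOR 34) XOR 63 = 10 XOR 63 = 73
byte 11: (c4 XOR 8c) XOR 6b = 48 XOR 6b = 23
byte 12: (c8 XOR 76) XOR 20 = be XOR 20 = 9e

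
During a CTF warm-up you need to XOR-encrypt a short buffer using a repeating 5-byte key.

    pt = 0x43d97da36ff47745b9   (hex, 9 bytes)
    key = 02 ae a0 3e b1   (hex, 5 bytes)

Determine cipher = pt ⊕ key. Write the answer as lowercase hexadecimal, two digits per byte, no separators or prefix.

4177dd9ddef6d9e587

The 5-byte key repeats, so the effective keystream is 02 ae a0 3e b1 02 ae a0 3e.
byte 0: 43 ⊕ 02 = 41
byte 1: d9 ⊕ ae = 77
byte 2: 7d ⊕ a0 = dd
byte 3: a3 ⊕ 3e = 9d
byte 4: 6f ⊕ b1 = de
byte 5: f4 ⊕ 02 = f6
byte 6: 77 ⊕ ae = d9
byte 7: 45 ⊕ a0 = e5
byte 8: b9 ⊕ 3e = 87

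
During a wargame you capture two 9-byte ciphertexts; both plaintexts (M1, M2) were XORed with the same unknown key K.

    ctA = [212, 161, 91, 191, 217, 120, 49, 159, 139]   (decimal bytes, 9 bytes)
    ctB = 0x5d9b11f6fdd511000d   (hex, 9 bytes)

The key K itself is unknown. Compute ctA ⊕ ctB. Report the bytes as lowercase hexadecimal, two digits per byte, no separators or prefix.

893a4a4924ad209f86

ctA ⊕ ctB = (M1 ⊕ K) ⊕ (M2 ⊕ K) = M1 ⊕ M2 — the shared key cancels under XOR.
11010100 xor 01011101 = 10001001
10100001 xor 10011011 = 00111010
01011011 xor 00010001 = 01001010
10111111 xor 11110110 = 01001001
11011001 xor 11111101 = 00100100
01111000 xor 11010101 = 10101101
00110001 xor 00010001 = 00100000
10011111 xor 00000000 = 10011111
10001011 xor 00001101 = 10000110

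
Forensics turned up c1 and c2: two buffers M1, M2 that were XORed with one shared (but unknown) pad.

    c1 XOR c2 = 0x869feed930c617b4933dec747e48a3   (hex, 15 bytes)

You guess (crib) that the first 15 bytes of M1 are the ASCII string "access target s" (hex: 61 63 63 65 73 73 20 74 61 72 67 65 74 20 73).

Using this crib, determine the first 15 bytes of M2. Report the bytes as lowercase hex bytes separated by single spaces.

Since c1 ⊕ c2 = M1 ⊕ M2, XORing with the guessed M1 bytes yields the corresponding M2 bytes: M2 = (c1 ⊕ c2) ⊕ M1.
86 ^ 61 = e7
9f ^ 63 = fc
ee ^ 63 = 8d
d9 ^ 65 = bc
30 ^ 73 = 43
c6 ^ 73 = b5
17 ^ 20 = 37
b4 ^ 74 = c0
93 ^ 61 = f2
3d ^ 72 = 4f
ec ^ 67 = 8b
74 ^ 65 = 11
7e ^ 74 = 0a
48 ^ 20 = 68
a3 ^ 73 = d0

e7 fc 8d bc 43 b5 37 c0 f2 4f 8b 11 0a 68 d0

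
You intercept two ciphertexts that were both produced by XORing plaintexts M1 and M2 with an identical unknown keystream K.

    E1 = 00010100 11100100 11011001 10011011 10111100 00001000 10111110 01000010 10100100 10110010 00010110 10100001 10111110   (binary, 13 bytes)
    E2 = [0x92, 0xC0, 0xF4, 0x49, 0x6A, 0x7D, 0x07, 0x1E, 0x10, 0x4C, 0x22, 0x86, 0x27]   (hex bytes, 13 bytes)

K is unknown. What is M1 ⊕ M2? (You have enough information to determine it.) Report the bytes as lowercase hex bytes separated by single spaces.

86 24 2d d2 d6 75 b9 5c b4 fe 34 27 99

E1 ⊕ E2 = (M1 ⊕ K) ⊕ (M2 ⊕ K) = M1 ⊕ M2 — the shared key cancels under XOR.
 20 ^ 146 = 134
228 ^ 192 =  36
217 ^ 244 =  45
155 ^  73 = 210
188 ^ 106 = 214
  8 ^ 125 = 117
190 ^   7 = 185
 66 ^  30 =  92
164 ^  16 = 180
178 ^  76 = 254
 22 ^  34 =  52
161 ^ 134 =  39
190 ^  39 = 153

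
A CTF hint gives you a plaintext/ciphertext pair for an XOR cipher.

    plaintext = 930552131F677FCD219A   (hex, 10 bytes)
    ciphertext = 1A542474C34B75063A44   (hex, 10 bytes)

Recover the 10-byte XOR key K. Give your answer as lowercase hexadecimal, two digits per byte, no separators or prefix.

Since ciphertext = plaintext ⊕ K, XORing both sides with plaintext gives K = plaintext ⊕ ciphertext.
10010011 ⊕ 00011010 = 10001001
00000101 ⊕ 01010100 = 01010001
01010010 ⊕ 00100100 = 01110110
00010011 ⊕ 01110100 = 01100111
00011111 ⊕ 11000011 = 11011100
01100111 ⊕ 01001011 = 00101100
01111111 ⊕ 01110101 = 00001010
11001101 ⊕ 00000110 = 11001011
00100001 ⊕ 00111010 = 00011011
10011010 ⊕ 01000100 = 11011110

89517667dc2c0acb1bde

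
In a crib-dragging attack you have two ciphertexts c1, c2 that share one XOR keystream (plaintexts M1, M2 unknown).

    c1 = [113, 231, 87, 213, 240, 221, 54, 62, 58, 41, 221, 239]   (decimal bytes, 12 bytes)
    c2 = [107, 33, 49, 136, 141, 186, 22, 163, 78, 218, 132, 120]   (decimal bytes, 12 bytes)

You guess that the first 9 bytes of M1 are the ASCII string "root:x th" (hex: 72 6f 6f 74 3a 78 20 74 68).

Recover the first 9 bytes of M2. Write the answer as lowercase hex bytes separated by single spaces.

68 a9 09 29 47 1f 00 e9 1c

First, c1 ⊕ c2 = (M1 ⊕ K) ⊕ (M2 ⊕ K) = M1 ⊕ M2, so the key drops out. Then M2 = (M1 ⊕ M2) ⊕ M1 over the first 9 bytes.
byte 0: (71 xor 6b) xor 72 = 1a xor 72 = 68
byte 1: (e7 xor 21) xor 6f = c6 xor 6f = a9
byte 2: (57 xor 31) xor 6f = 66 xor 6f = 09
byte 3: (d5 xor 88) xor 74 = 5d xor 74 = 29
byte 4: (f0 xor 8d) xor 3a = 7d xor 3a = 47
byte 5: (dd xor ba) xor 78 = 67 xor 78 = 1f
byte 6: (36 xor 16) xor 20 = 20 xor 20 = 00
byte 7: (3e xor a3) xor 74 = 9d xor 74 = e9
byte 8: (3a xor 4e) xor 68 = 74 xor 68 = 1c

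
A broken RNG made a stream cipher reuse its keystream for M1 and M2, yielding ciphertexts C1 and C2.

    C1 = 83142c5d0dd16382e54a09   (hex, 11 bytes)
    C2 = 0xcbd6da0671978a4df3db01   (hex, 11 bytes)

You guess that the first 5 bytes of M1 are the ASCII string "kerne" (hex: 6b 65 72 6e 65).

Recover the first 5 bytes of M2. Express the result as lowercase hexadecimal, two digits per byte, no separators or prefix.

First, C1 ⊕ C2 = (M1 ⊕ K) ⊕ (M2 ⊕ K) = M1 ⊕ M2, so the key drops out. Then M2 = (M1 ⊕ M2) ⊕ M1 over the first 5 bytes.
byte 0: (83 ⊕ cb) ⊕ 6b = 48 ⊕ 6b = 23
byte 1: (14 ⊕ d6) ⊕ 65 = c2 ⊕ 65 = a7
byte 2: (2c ⊕ da) ⊕ 72 = f6 ⊕ 72 = 84
byte 3: (5d ⊕ 06) ⊕ 6e = 5b ⊕ 6e = 35
byte 4: (0d ⊕ 71) ⊕ 65 = 7c ⊕ 65 = 19

23a7843519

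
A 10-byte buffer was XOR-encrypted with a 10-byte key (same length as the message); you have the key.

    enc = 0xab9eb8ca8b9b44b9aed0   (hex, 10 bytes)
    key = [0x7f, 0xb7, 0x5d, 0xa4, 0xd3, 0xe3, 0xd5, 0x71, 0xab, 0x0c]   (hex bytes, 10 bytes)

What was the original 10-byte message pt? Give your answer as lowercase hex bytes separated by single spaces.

XOR is its own inverse, so applying the key byte-wise gives the result directly.
ab xor 7f = d4
9e xor b7 = 29
b8 xor 5d = e5
ca xor a4 = 6e
8b xor d3 = 58
9b xor e3 = 78
44 xor d5 = 91
b9 xor 71 = c8
ae xor ab = 05
d0 xor 0c = dc

d4 29 e5 6e 58 78 91 c8 05 dc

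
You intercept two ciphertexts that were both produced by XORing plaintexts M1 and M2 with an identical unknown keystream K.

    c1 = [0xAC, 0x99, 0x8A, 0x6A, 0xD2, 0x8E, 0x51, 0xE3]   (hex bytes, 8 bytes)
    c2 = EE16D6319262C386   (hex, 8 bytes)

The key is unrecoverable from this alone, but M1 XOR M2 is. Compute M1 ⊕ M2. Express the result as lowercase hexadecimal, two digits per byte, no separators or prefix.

428f5c5b40ec9265

c1 ⊕ c2 = (M1 ⊕ K) ⊕ (M2 ⊕ K) = M1 ⊕ M2 — the shared key cancels under XOR.
byte 0: ac ⊕ ee = 42
byte 1: 99 ⊕ 16 = 8f
byte 2: 8a ⊕ d6 = 5c
byte 3: 6a ⊕ 31 = 5b
byte 4: d2 ⊕ 92 = 40
byte 5: 8e ⊕ 62 = ec
byte 6: 51 ⊕ c3 = 92
byte 7: e3 ⊕ 86 = 65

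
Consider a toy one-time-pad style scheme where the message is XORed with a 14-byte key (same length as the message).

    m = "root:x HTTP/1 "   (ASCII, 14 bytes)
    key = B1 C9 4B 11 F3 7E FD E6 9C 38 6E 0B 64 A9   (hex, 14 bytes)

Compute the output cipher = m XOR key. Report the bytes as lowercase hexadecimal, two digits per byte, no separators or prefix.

XOR is its own inverse, so applying the key byte-wise gives the result directly.
72 ⊕ b1 = c3
6f ⊕ c9 = a6
6f ⊕ 4b = 24
74 ⊕ 11 = 65
3a ⊕ f3 = c9
78 ⊕ 7e = 06
20 ⊕ fd = dd
48 ⊕ e6 = ae
54 ⊕ 9c = c8
54 ⊕ 38 = 6c
50 ⊕ 6e = 3e
2f ⊕ 0b = 24
31 ⊕ 64 = 55
20 ⊕ a9 = 89

c3a62465c906ddaec86c3e245589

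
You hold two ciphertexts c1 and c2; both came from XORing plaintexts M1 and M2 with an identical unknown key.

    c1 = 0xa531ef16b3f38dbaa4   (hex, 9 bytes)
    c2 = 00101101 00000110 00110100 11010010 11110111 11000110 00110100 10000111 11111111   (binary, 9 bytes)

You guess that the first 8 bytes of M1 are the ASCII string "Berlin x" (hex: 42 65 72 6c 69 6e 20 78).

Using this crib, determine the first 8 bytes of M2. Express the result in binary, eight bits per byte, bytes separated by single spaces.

11001010 01010010 10101001 10101000 00101101 01011011 10011001 01000101

First, c1 ⊕ c2 = (M1 ⊕ K) ⊕ (M2 ⊕ K) = M1 ⊕ M2, so the key drops out. Then M2 = (M1 ⊕ M2) ⊕ M1 over the first 8 bytes.
byte 0: (a5 ⊕ 2d) ⊕ 42 = 88 ⊕ 42 = ca
byte 1: (31 ⊕ 06) ⊕ 65 = 37 ⊕ 65 = 52
byte 2: (ef ⊕ 34) ⊕ 72 = db ⊕ 72 = a9
byte 3: (16 ⊕ d2) ⊕ 6c = c4 ⊕ 6c = a8
byte 4: (b3 ⊕ f7) ⊕ 69 = 44 ⊕ 69 = 2d
byte 5: (f3 ⊕ c6) ⊕ 6e = 35 ⊕ 6e = 5b
byte 6: (8d ⊕ 34) ⊕ 20 = b9 ⊕ 20 = 99
byte 7: (ba ⊕ 87) ⊕ 78 = 3d ⊕ 78 = 45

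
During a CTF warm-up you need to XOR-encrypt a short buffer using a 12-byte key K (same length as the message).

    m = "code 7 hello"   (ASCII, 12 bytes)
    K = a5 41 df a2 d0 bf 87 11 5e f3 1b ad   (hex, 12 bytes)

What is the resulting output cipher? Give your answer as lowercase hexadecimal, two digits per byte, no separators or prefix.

c62ebbc7f088a7793b9f77c2

XOR is its own inverse, so applying the key byte-wise gives the result directly.
63 ⊕ a5 = c6
6f ⊕ 41 = 2e
64 ⊕ df = bb
65 ⊕ a2 = c7
20 ⊕ d0 = f0
37 ⊕ bf = 88
20 ⊕ 87 = a7
68 ⊕ 11 = 79
65 ⊕ 5e = 3b
6c ⊕ f3 = 9f
6c ⊕ 1b = 77
6f ⊕ ad = c2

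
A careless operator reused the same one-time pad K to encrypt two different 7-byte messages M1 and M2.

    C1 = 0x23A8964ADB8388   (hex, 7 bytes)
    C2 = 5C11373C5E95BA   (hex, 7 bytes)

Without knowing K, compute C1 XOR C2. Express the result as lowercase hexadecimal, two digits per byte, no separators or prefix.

C1 ⊕ C2 = (M1 ⊕ K) ⊕ (M2 ⊕ K) = M1 ⊕ M2 — the shared key cancels under XOR.
23 xor 5c = 7f
a8 xor 11 = b9
96 xor 37 = a1
4a xor 3c = 76
db xor 5e = 85
83 xor 95 = 16
88 xor ba = 32

7fb9a176851632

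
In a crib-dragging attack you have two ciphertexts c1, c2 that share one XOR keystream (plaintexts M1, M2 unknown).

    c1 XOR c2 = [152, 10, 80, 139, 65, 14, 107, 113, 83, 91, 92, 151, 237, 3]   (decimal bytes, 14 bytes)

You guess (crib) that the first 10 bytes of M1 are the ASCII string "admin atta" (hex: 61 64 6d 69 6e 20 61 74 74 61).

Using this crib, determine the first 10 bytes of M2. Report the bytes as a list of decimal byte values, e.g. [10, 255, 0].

Since c1 ⊕ c2 = M1 ⊕ M2, XORing with the guessed M1 bytes yields the corresponding M2 bytes: M2 = (c1 ⊕ c2) ⊕ M1.
byte 0: 98 xor 61 = f9
byte 1: 0a xor 64 = 6e
byte 2: 50 xor 6d = 3d
byte 3: 8b xor 69 = e2
byte 4: 41 xor 6e = 2f
byte 5: 0e xor 20 = 2e
byte 6: 6b xor 61 = 0a
byte 7: 71 xor 74 = 05
byte 8: 53 xor 74 = 27
byte 9: 5b xor 61 = 3a

[249, 110, 61, 226, 47, 46, 10, 5, 39, 58]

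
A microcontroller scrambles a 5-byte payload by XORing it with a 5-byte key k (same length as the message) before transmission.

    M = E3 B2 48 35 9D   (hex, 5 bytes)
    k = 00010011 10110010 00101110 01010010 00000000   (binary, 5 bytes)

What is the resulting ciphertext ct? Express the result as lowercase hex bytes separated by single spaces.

e3 ⊕ 13 = f0
b2 ⊕ b2 = 00
48 ⊕ 2e = 66
35 ⊕ 52 = 67
9d ⊕ 00 = 9d

f0 00 66 67 9d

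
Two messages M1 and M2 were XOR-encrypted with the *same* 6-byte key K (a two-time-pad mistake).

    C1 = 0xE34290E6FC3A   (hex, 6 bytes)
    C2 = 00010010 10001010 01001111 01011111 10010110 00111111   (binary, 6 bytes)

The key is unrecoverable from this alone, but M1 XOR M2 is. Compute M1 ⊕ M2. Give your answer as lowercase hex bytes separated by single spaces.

f1 c8 df b9 6a 05

C1 ⊕ C2 = (M1 ⊕ K) ⊕ (M2 ⊕ K) = M1 ⊕ M2 — the shared key cancels under XOR.
e3 ⊕ 12 = f1
42 ⊕ 8a = c8
90 ⊕ 4f = df
e6 ⊕ 5f = b9
fc ⊕ 96 = 6a
3a ⊕ 3f = 05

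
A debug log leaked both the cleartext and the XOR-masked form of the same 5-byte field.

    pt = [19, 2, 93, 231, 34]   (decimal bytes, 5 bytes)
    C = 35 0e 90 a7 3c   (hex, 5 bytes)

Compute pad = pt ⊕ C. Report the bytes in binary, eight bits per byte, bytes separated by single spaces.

Since C = pt ⊕ pad, XORing both sides with pt gives pad = pt ⊕ C.
 19 ^  53 =  38
  2 ^  14 =  12
 93 ^ 144 = 205
231 ^ 167 =  64
 34 ^  60 =  30

00100110 00001100 11001101 01000000 00011110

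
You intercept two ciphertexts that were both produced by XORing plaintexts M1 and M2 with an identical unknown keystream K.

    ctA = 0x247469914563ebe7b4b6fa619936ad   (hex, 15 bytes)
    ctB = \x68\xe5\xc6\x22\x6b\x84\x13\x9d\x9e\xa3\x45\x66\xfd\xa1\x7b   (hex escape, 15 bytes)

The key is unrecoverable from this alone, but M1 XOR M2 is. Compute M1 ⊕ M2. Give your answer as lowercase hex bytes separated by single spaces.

ctA ⊕ ctB = (M1 ⊕ K) ⊕ (M2 ⊕ K) = M1 ⊕ M2 — the shared key cancels under XOR.
24 ⊕ 68 = 4c
74 ⊕ e5 = 91
69 ⊕ c6 = af
91 ⊕ 22 = b3
45 ⊕ 6b = 2e
63 ⊕ 84 = e7
eb ⊕ 13 = f8
e7 ⊕ 9d = 7a
b4 ⊕ 9e = 2a
b6 ⊕ a3 = 15
fa ⊕ 45 = bf
61 ⊕ 66 = 07
99 ⊕ fd = 64
36 ⊕ a1 = 97
ad ⊕ 7b = d6

4c 91 af b3 2e e7 f8 7a 2a 15 bf 07 64 97 d6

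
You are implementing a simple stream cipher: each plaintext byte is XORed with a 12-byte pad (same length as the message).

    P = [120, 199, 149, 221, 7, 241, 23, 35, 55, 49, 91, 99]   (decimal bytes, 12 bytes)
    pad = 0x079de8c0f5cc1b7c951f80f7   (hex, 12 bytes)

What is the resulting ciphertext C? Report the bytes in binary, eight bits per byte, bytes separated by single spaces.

78 ^ 07 = 7f
c7 ^ 9d = 5a
95 ^ e8 = 7d
dd ^ c0 = 1d
07 ^ f5 = f2
f1 ^ cc = 3d
17 ^ 1b = 0c
23 ^ 7c = 5f
37 ^ 95 = a2
31 ^ 1f = 2e
5b ^ 80 = db
63 ^ f7 = 94

01111111 01011010 01111101 00011101 11110010 00111101 00001100 01011111 10100010 00101110 11011011 10010100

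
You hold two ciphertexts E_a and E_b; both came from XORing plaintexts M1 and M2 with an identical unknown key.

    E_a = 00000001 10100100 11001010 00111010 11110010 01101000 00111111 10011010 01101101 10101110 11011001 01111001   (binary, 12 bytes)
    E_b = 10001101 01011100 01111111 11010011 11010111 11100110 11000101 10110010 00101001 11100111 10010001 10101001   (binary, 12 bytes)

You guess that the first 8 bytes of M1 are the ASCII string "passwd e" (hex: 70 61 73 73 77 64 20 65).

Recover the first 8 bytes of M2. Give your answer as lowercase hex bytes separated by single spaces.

fc 99 c6 9a 52 ea da 4d

First, E_a ⊕ E_b = (M1 ⊕ K) ⊕ (M2 ⊕ K) = M1 ⊕ M2, so the key drops out. Then M2 = (M1 ⊕ M2) ⊕ M1 over the first 8 bytes.
byte 0: (01 ^ 8d) ^ 70 = 8c ^ 70 = fc
byte 1: (a4 ^ 5c) ^ 61 = f8 ^ 61 = 99
byte 2: (ca ^ 7f) ^ 73 = b5 ^ 73 = c6
byte 3: (3a ^ d3) ^ 73 = e9 ^ 73 = 9a
byte 4: (f2 ^ d7) ^ 77 = 25 ^ 77 = 52
byte 5: (68 ^ e6) ^ 64 = 8e ^ 64 = ea
byte 6: (3f ^ c5) ^ 20 = fa ^ 20 = da
byte 7: (9a ^ b2) ^ 65 = 28 ^ 65 = 4d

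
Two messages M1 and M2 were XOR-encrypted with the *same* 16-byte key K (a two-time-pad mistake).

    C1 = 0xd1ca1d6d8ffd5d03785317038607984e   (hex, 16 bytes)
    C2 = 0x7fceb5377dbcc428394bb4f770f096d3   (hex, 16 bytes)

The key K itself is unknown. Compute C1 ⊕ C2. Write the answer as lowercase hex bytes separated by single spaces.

ae 04 a8 5a f2 41 99 2b 41 18 a3 f4 f6 f7 0e 9d

C1 ⊕ C2 = (M1 ⊕ K) ⊕ (M2 ⊕ K) = M1 ⊕ M2 — the shared key cancels under XOR.
byte 0: 11010001 xor 01111111 = 10101110
byte 1: 11001010 xor 11001110 = 00000100
byte 2: 00011101 xor 10110101 = 10101000
byte 3: 01101101 xor 00110111 = 01011010
byte 4: 10001111 xor 01111101 = 11110010
byte 5: 11111101 xor 10111100 = 01000001
byte 6: 01011101 xor 11000100 = 10011001
byte 7: 00000011 xor 00101000 = 00101011
byte 8: 01111000 xor 00111001 = 01000001
byte 9: 01010011 xor 01001011 = 00011000
byte 10: 00010111 xor 10110100 = 10100011
byte 11: 00000011 xor 11110111 = 11110100
byte 12: 10000110 xor 01110000 = 11110110
byte 13: 00000111 xor 11110000 = 11110111
byte 14: 10011000 xor 10010110 = 00001110
byte 15: 01001110 xor 11010011 = 10011101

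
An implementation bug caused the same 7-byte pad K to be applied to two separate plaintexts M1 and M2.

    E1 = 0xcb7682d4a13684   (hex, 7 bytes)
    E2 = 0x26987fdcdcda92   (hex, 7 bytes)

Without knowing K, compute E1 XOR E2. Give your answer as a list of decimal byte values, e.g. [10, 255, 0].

E1 ⊕ E2 = (M1 ⊕ K) ⊕ (M2 ⊕ K) = M1 ⊕ M2 — the shared key cancels under XOR.
byte 0: 203 ⊕  38 = 237
byte 1: 118 ⊕ 152 = 238
byte 2: 130 ⊕ 127 = 253
byte 3: 212 ⊕ 220 =   8
byte 4: 161 ⊕ 220 = 125
byte 5:  54 ⊕ 218 = 236
byte 6: 132 ⊕ 146 =  22

[237, 238, 253, 8, 125, 236, 22]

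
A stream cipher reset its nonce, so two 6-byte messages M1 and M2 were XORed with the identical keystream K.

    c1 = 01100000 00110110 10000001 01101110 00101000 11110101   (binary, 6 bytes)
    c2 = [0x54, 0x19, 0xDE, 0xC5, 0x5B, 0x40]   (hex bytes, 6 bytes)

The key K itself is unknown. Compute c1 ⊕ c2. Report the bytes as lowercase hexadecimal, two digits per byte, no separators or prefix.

342f5fab73b5

c1 ⊕ c2 = (M1 ⊕ K) ⊕ (M2 ⊕ K) = M1 ⊕ M2 — the shared key cancels under XOR.
01100000 ^ 01010100 = 00110100
00110110 ^ 00011001 = 00101111
10000001 ^ 11011110 = 01011111
01101110 ^ 11000101 = 10101011
00101000 ^ 01011011 = 01110011
11110101 ^ 01000000 = 10110101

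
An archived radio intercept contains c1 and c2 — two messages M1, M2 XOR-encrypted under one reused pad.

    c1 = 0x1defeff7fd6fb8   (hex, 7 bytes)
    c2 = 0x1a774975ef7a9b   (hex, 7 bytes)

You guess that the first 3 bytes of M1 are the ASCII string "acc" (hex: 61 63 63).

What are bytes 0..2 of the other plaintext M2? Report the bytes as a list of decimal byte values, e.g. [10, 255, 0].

[102, 251, 197]

First, c1 ⊕ c2 = (M1 ⊕ K) ⊕ (M2 ⊕ K) = M1 ⊕ M2, so the key drops out. Then M2 = (M1 ⊕ M2) ⊕ M1 over the first 3 bytes.
byte 0: (1d ⊕ 1a) ⊕ 61 = 07 ⊕ 61 = 66
byte 1: (ef ⊕ 77) ⊕ 63 = 98 ⊕ 63 = fb
byte 2: (ef ⊕ 49) ⊕ 63 = a6 ⊕ 63 = c5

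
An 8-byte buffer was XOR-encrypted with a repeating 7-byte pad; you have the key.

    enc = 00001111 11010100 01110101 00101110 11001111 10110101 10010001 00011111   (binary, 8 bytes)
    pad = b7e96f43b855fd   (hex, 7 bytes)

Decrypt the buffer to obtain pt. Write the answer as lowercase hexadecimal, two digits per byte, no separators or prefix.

The 7-byte key repeats, so the effective keystream is b7 e9 6f 43 b8 55 fd b7.
byte 0: 00001111 XOR 10110111 = 10111000
byte 1: 11010100 XOR 11101001 = 00111101
byte 2: 01110101 XOR 01101111 = 00011010
byte 3: 00101110 XOR 01000011 = 01101101
byte 4: 11001111 XOR 10111000 = 01110111
byte 5: 10110101 XOR 01010101 = 11100000
byte 6: 10010001 XOR 11111101 = 01101100
byte 7: 00011111 XOR 10110111 = 10101000

b83d1a6d77e06ca8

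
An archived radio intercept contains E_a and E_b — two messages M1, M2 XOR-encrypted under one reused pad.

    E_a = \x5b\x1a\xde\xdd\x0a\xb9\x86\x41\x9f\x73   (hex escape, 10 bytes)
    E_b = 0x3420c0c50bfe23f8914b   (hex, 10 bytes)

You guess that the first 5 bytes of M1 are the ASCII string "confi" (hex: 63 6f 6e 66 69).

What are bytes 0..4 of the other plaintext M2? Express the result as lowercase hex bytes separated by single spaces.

First, E_a ⊕ E_b = (M1 ⊕ K) ⊕ (M2 ⊕ K) = M1 ⊕ M2, so the key drops out. Then M2 = (M1 ⊕ M2) ⊕ M1 over the first 5 bytes.
byte 0: (5b ^ 34) ^ 63 = 6f ^ 63 = 0c
byte 1: (1a ^ 20) ^ 6f = 3a ^ 6f = 55
byte 2: (de ^ c0) ^ 6e = 1e ^ 6e = 70
byte 3: (dd ^ c5) ^ 66 = 18 ^ 66 = 7e
byte 4: (0a ^ 0b) ^ 69 = 01 ^ 69 = 68

0c 55 70 7e 68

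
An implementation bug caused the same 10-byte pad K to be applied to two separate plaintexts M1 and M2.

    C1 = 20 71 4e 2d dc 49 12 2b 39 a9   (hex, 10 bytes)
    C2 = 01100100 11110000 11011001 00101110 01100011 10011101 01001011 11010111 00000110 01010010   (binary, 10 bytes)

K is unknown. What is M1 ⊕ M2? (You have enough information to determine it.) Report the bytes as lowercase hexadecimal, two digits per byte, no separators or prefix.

C1 ⊕ C2 = (M1 ⊕ K) ⊕ (M2 ⊕ K) = M1 ⊕ M2 — the shared key cancels under XOR.
 32 xor 100 =  68
113 xor 240 = 129
 78 xor 217 = 151
 45 xor  46 =   3
220 xor  99 = 191
 73 xor 157 = 212
 18 xor  75 =  89
 43 xor 215 = 252
 57 xor   6 =  63
169 xor  82 = 251

44819703bfd459fc3ffb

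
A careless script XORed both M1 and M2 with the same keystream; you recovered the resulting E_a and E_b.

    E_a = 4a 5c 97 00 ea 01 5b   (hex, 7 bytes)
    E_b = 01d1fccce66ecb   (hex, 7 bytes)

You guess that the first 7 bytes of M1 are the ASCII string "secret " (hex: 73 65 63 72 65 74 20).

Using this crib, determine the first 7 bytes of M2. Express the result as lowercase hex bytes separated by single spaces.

38 e8 08 be 69 1b b0

First, E_a ⊕ E_b = (M1 ⊕ K) ⊕ (M2 ⊕ K) = M1 ⊕ M2, so the key drops out. Then M2 = (M1 ⊕ M2) ⊕ M1 over the first 7 bytes.
byte 0: (4a XOR 01) XOR 73 = 4b XOR 73 = 38
byte 1: (5c XOR d1) XOR 65 = 8d XOR 65 = e8
byte 2: (97 XOR fc) XOR 63 = 6b XOR 63 = 08
byte 3: (00 XOR cc) XOR 72 = cc XOR 72 = be
byte 4: (ea XOR e6) XOR 65 = 0c XOR 65 = 69
byte 5: (01 XOR 6e) XOR 74 = 6f XOR 74 = 1b
byte 6: (5b XOR cb) XOR 20 = 90 XOR 20 = b0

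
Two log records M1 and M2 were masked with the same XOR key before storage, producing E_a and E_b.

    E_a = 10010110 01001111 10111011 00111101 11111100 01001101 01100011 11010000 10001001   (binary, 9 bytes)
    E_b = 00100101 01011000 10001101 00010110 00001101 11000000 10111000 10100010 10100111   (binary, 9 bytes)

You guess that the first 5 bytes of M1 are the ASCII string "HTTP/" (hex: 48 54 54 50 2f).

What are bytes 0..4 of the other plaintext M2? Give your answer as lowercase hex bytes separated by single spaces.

fb 43 62 7b de

First, E_a ⊕ E_b = (M1 ⊕ K) ⊕ (M2 ⊕ K) = M1 ⊕ M2, so the key drops out. Then M2 = (M1 ⊕ M2) ⊕ M1 over the first 5 bytes.
byte 0: (96 ⊕ 25) ⊕ 48 = b3 ⊕ 48 = fb
byte 1: (4f ⊕ 58) ⊕ 54 = 17 ⊕ 54 = 43
byte 2: (bb ⊕ 8d) ⊕ 54 = 36 ⊕ 54 = 62
byte 3: (3d ⊕ 16) ⊕ 50 = 2b ⊕ 50 = 7b
byte 4: (fc ⊕ 0d) ⊕ 2f = f1 ⊕ 2f = de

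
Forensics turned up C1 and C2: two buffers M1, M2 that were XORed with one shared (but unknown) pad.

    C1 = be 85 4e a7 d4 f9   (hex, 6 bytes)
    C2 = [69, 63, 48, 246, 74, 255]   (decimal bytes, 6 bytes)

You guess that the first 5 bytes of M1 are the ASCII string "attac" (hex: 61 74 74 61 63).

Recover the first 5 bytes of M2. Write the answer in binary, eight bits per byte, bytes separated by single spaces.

First, C1 ⊕ C2 = (M1 ⊕ K) ⊕ (M2 ⊕ K) = M1 ⊕ M2, so the key drops out. Then M2 = (M1 ⊕ M2) ⊕ M1 over the first 5 bytes.
byte 0: (be ⊕ 45) ⊕ 61 = fb ⊕ 61 = 9a
byte 1: (85 ⊕ 3f) ⊕ 74 = ba ⊕ 74 = ce
byte 2: (4e ⊕ 30) ⊕ 74 = 7e ⊕ 74 = 0a
byte 3: (a7 ⊕ f6) ⊕ 61 = 51 ⊕ 61 = 30
byte 4: (d4 ⊕ 4a) ⊕ 63 = 9e ⊕ 63 = fd

10011010 11001110 00001010 00110000 11111101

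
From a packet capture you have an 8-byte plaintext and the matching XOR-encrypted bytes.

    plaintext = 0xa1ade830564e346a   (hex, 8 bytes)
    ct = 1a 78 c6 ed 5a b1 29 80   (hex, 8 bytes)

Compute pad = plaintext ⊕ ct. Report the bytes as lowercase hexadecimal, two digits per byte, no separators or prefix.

bbd52edd0cff1dea

Since ct = plaintext ⊕ pad, XORing both sides with plaintext gives pad = plaintext ⊕ ct.
a1 XOR 1a = bb
ad XOR 78 = d5
e8 XOR c6 = 2e
30 XOR ed = dd
56 XOR 5a = 0c
4e XOR b1 = ff
34 XOR 29 = 1d
6a XOR 80 = ea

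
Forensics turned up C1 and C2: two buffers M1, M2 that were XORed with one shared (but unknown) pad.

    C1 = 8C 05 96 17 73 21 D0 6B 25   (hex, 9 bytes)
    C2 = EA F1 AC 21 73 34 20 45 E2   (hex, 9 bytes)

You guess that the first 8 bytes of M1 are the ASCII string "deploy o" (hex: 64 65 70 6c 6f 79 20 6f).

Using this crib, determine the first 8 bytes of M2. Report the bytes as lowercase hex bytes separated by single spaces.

First, C1 ⊕ C2 = (M1 ⊕ K) ⊕ (M2 ⊕ K) = M1 ⊕ M2, so the key drops out. Then M2 = (M1 ⊕ M2) ⊕ M1 over the first 8 bytes.
byte 0: (8c ^ ea) ^ 64 = 66 ^ 64 = 02
byte 1: (05 ^ f1) ^ 65 = f4 ^ 65 = 91
byte 2: (96 ^ ac) ^ 70 = 3a ^ 70 = 4a
byte 3: (17 ^ 21) ^ 6c = 36 ^ 6c = 5a
byte 4: (73 ^ 73) ^ 6f = 00 ^ 6f = 6f
byte 5: (21 ^ 34) ^ 79 = 15 ^ 79 = 6c
byte 6: (d0 ^ 20) ^ 20 = f0 ^ 20 = d0
byte 7: (6b ^ 45) ^ 6f = 2e ^ 6f = 41

02 91 4a 5a 6f 6c d0 41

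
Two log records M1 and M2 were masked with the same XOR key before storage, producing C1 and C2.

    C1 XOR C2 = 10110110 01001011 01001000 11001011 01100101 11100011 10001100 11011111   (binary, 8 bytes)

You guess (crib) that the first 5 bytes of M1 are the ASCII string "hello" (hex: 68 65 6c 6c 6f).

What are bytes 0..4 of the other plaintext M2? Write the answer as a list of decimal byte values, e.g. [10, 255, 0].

Since C1 ⊕ C2 = M1 ⊕ M2, XORing with the guessed M1 bytes yields the corresponding M2 bytes: M2 = (C1 ⊕ C2) ⊕ M1.
10110110 ^ 01101000 = 11011110
01001011 ^ 01100101 = 00101110
01001000 ^ 01101100 = 00100100
11001011 ^ 01101100 = 10100111
01100101 ^ 01101111 = 00001010

[222, 46, 36, 167, 10]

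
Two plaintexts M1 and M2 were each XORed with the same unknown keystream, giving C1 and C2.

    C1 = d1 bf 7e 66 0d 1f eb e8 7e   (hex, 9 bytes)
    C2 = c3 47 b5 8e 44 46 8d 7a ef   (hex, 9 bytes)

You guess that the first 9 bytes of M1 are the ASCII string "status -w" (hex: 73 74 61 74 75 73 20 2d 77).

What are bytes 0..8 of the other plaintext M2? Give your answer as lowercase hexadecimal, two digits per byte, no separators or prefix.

First, C1 ⊕ C2 = (M1 ⊕ K) ⊕ (M2 ⊕ K) = M1 ⊕ M2, so the key drops out. Then M2 = (M1 ⊕ M2) ⊕ M1 over the first 9 bytes.
byte 0: (d1 ⊕ c3) ⊕ 73 = 12 ⊕ 73 = 61
byte 1: (bf ⊕ 47) ⊕ 74 = f8 ⊕ 74 = 8c
byte 2: (7e ⊕ b5) ⊕ 61 = cb ⊕ 61 = aa
byte 3: (66 ⊕ 8e) ⊕ 74 = e8 ⊕ 74 = 9c
byte 4: (0d ⊕ 44) ⊕ 75 = 49 ⊕ 75 = 3c
byte 5: (1f ⊕ 46) ⊕ 73 = 59 ⊕ 73 = 2a
byte 6: (eb ⊕ 8d) ⊕ 20 = 66 ⊕ 20 = 46
byte 7: (e8 ⊕ 7a) ⊕ 2d = 92 ⊕ 2d = bf
byte 8: (7e ⊕ ef) ⊕ 77 = 91 ⊕ 77 = e6

618caa9c3c2a46bfe6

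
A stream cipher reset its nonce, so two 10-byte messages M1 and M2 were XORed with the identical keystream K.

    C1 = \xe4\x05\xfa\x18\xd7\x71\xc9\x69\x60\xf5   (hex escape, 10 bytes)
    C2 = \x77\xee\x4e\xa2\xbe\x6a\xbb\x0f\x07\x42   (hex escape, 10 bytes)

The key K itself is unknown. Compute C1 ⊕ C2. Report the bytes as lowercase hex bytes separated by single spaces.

C1 ⊕ C2 = (M1 ⊕ K) ⊕ (M2 ⊕ K) = M1 ⊕ M2 — the shared key cancels under XOR.
11100100 ^ 01110111 = 10010011
00000101 ^ 11101110 = 11101011
11111010 ^ 01001110 = 10110100
00011000 ^ 10100010 = 10111010
11010111 ^ 10111110 = 01101001
01110001 ^ 01101010 = 00011011
11001001 ^ 10111011 = 01110010
01101001 ^ 00001111 = 01100110
01100000 ^ 00000111 = 01100111
11110101 ^ 01000010 = 10110111

93 eb b4 ba 69 1b 72 66 67 b7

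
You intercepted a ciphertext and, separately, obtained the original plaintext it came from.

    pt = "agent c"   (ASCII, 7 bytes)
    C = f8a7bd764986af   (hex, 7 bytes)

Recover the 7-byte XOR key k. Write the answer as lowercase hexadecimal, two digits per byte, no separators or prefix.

99c0d8183da6cc

Since C = pt ⊕ k, XORing both sides with pt gives k = pt ⊕ C.
61 ⊕ f8 = 99
67 ⊕ a7 = c0
65 ⊕ bd = d8
6e ⊕ 76 = 18
74 ⊕ 49 = 3d
20 ⊕ 86 = a6
63 ⊕ af = cc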